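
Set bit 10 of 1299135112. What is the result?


1299135112 | (1 << 10) = 1299135112 | 1024 = 1299136136

1299136136


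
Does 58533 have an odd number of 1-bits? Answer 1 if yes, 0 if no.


0b1110010010100101 has 8 ones => parity 0

0


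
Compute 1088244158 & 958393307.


0b1000000110111010100100110111110 & 0b111001000111111110101111011011 = 0b111010100100110011010 = 1919386

1919386


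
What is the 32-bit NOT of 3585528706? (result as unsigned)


~0b11010101101101101101001110000010 = 0b101010010010010010110001111101 = 709438589 (32-bit unsigned)

709438589


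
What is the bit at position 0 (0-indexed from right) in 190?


0b10111110, position 0 = 0

0


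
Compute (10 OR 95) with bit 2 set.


Step 1: 10 | 95 = 95
Step 2: 95 | (1 << 2) = 95 | 4 = 95

95


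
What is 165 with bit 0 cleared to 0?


165 & ~(1 << 0) = 164

164


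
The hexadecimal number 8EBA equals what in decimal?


8EBA hex = 36538 decimal

36538


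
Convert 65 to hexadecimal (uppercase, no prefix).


65 = 41 hex

41


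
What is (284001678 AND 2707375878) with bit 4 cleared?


Step 1: 284001678 & 2707375878 = 5047558
Step 2: 5047558 & ~(1 << 4) = 5047558

5047558


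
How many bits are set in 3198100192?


0b10111110100111110010001011100000 has 17 set bits

17


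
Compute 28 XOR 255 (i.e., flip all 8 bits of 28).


28 ^ 255 = 227

227


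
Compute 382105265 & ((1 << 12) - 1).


382105265 & 4095 = 1713

1713


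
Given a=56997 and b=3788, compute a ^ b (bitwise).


56997 ^ 3788 = 53353

53353


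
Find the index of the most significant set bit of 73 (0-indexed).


0b1001001. Highest set bit at position 6

6


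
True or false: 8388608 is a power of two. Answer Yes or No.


0b100000000000000000000000. Only one bit set => Yes

Yes


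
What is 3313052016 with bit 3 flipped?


3313052016 ^ (1 << 3) = 3313052016 ^ 8 = 3313052024

3313052024


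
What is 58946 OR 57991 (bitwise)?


0b1110011001000010 | 0b1110001010000111 = 0b1110011011000111 = 59079

59079


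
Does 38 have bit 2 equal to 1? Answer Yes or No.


0b100110, bit 2 = 1. Yes

Yes


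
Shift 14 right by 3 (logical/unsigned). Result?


0b1110 >> 3 = 0b1 = 1

1


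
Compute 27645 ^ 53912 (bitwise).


0b110101111111101 ^ 0b1101001010011000 = 0b1011100101100101 = 47461

47461


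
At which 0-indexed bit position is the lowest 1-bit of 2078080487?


0b1111011110111001111110111100111. Lowest set bit at position 0

0


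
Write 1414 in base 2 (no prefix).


1414 = 10110000110 in binary

10110000110


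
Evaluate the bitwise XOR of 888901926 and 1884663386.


0b110100111110111001000100100110 ^ 0b1110000010101011010111001011010 = 0b1000100101011100011111101111100 = 1152270204

1152270204


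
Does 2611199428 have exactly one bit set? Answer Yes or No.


0b10011011101000111011110111000100. Multiple bits set => No

No


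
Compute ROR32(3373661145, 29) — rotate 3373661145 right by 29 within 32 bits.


Rotate 0b11001001000101011111101111011001 right by 29 (32-bit) = 0b1001000101011111101111011001110 = 1219485390

1219485390


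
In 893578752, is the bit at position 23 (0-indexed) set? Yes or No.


0b110101010000101110111000000000, bit 23 = 0. No

No


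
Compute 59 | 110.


0b111011 | 0b1101110 = 0b1111111 = 127

127


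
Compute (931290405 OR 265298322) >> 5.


Step 1: 931290405 | 265298322 = 1070759351
Step 2: 1070759351 >> 5 = 33461229

33461229


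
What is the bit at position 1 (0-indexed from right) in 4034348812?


0b11110000011101110100011100001100, position 1 = 0

0


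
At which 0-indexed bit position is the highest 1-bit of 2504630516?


0b10010101010010011010000011110100. Highest set bit at position 31

31


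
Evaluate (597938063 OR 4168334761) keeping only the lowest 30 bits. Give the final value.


Step 1: 597938063 | 4168334761 = 4227071919
Step 2: 4227071919 & 1073741823 = 1005846447

1005846447


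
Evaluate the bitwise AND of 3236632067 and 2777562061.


0b11000000111010110001011000000011 & 0b10100101100011100011101111001101 = 0b10000000100010100001001000000001 = 2156532225

2156532225


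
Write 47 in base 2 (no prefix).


47 = 101111 in binary

101111


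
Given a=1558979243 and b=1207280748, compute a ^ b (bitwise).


1558979243 ^ 1207280748 = 454657735

454657735


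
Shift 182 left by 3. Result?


0b10110110 << 3 = 0b10110110000 = 1456

1456


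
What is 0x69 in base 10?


69 hex = 105 decimal

105


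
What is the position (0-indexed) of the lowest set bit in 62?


0b111110. Lowest set bit at position 1

1


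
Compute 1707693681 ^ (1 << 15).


1707693681 ^ (1 << 15) = 1707693681 ^ 32768 = 1707726449

1707726449


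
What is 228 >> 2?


0b11100100 >> 2 = 0b111001 = 57

57


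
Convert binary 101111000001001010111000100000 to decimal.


101111000001001010111000100000 in decimal = 788835872

788835872


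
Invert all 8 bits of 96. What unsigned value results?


96 ^ 255 = 159

159


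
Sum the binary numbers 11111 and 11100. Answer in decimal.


11111 + 11100 = 111011 = 59

59


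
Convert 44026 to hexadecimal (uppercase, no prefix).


44026 = ABFA hex

ABFA


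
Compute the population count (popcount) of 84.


0b1010100 has 3 set bits

3


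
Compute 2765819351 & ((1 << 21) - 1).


2765819351 & 2097151 = 1773015

1773015


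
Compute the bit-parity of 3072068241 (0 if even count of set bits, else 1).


0b10110111000111000000101010010001 has 14 ones => parity 0

0


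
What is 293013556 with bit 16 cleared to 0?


293013556 & ~(1 << 16) = 292948020

292948020


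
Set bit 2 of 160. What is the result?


160 | (1 << 2) = 160 | 4 = 164

164


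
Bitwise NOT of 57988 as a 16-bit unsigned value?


~0b1110001010000100 = 0b1110101111011 = 7547 (16-bit unsigned)

7547


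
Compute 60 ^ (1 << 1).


60 ^ (1 << 1) = 60 ^ 2 = 62

62


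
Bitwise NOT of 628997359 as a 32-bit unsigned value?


~0b100101011111011011110011101111 = 0b11011010100000100100001100010000 = 3665969936 (32-bit unsigned)

3665969936


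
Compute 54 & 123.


0b110110 & 0b1111011 = 0b110010 = 50

50


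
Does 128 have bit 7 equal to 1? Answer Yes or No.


0b10000000, bit 7 = 1. Yes

Yes


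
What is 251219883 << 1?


0b1110111110010100111110101011 << 1 = 0b11101111100101001111101010110 = 502439766

502439766


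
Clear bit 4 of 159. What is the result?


159 & ~(1 << 4) = 143

143


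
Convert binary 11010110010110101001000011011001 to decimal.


11010110010110101001000011011001 in decimal = 3596259545

3596259545


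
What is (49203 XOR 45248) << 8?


Step 1: 49203 ^ 45248 = 28915
Step 2: 28915 << 8 = 7402240

7402240


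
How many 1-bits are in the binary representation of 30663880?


0b1110100111110010011001000 has 13 set bits

13


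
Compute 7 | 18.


0b111 | 0b10010 = 0b10111 = 23

23


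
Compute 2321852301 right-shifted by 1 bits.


0b10001010011001001010011110001101 >> 1 = 0b1000101001100100101001111000110 = 1160926150

1160926150


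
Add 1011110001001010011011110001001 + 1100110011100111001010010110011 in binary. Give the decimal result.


1011110001001010011011110001001 + 1100110011100111001010010110011 = 11000100100110001100110000111100 = 3298348092

3298348092


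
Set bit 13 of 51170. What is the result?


51170 | (1 << 13) = 51170 | 8192 = 59362

59362


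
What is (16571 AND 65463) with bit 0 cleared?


Step 1: 16571 & 65463 = 16563
Step 2: 16563 & ~(1 << 0) = 16562

16562


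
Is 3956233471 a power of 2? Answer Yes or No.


0b11101011110011110101010011111111. Multiple bits set => No

No


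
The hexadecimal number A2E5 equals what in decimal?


A2E5 hex = 41701 decimal

41701


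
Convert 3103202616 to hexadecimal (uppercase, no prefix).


3103202616 = B8F71D38 hex

B8F71D38


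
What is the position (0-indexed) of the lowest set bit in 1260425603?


0b1001011001000001001000110000011. Lowest set bit at position 0

0


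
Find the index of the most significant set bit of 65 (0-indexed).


0b1000001. Highest set bit at position 6

6


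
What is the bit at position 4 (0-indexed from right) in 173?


0b10101101, position 4 = 0

0


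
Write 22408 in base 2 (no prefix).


22408 = 101011110001000 in binary

101011110001000


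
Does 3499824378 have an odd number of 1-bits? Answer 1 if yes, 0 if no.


0b11010000100110110001010011111010 has 16 ones => parity 0

0


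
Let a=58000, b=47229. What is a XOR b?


58000 ^ 47229 = 23277

23277


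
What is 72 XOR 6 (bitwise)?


0b1001000 ^ 0b110 = 0b1001110 = 78

78


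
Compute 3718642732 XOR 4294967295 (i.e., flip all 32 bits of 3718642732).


3718642732 ^ 4294967295 = 576324563

576324563


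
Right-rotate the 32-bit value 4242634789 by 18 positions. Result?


Rotate 0b11111100111000010111100000100101 right by 18 (32-bit) = 0b1011110000010010111111100111000 = 1577680696

1577680696


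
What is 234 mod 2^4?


234 & 15 = 10

10


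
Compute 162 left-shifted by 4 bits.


0b10100010 << 4 = 0b101000100000 = 2592

2592


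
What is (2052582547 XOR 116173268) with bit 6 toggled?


Step 1: 2052582547 ^ 116173268 = 2092647751
Step 2: 2092647751 ^ (1 << 6) = 2092647751 ^ 64 = 2092647687

2092647687


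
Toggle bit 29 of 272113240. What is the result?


272113240 ^ (1 << 29) = 272113240 ^ 536870912 = 808984152

808984152


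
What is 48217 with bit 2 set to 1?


48217 | (1 << 2) = 48217 | 4 = 48221

48221


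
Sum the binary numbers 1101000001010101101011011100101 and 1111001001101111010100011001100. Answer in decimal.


1101000001010101101011011100101 + 1111001001101111010100011001100 = 11100001011000100111111110110001 = 3781328817

3781328817


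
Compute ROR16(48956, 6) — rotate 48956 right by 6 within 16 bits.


Rotate 0b1011111100111100 right by 6 (16-bit) = 0b1111001011111100 = 62204

62204


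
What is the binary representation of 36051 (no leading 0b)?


36051 = 1000110011010011 in binary

1000110011010011


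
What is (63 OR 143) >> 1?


Step 1: 63 | 143 = 191
Step 2: 191 >> 1 = 95

95


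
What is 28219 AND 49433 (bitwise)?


0b110111000111011 & 0b1100000100011001 = 0b100000000011001 = 16409

16409


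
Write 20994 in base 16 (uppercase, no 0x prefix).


20994 = 5202 hex

5202


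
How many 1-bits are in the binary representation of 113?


0b1110001 has 4 set bits

4


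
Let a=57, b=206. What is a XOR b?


57 ^ 206 = 247

247


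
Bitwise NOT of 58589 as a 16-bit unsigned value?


~0b1110010011011101 = 0b1101100100010 = 6946 (16-bit unsigned)

6946


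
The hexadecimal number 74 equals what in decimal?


74 hex = 116 decimal

116


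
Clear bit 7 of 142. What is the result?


142 & ~(1 << 7) = 14

14


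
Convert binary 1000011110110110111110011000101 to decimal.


1000011110110110111110011000101 in decimal = 1138457797

1138457797


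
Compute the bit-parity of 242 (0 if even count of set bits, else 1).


0b11110010 has 5 ones => parity 1

1


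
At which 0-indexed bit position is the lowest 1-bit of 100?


0b1100100. Lowest set bit at position 2

2


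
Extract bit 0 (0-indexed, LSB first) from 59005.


0b1110011001111101, position 0 = 1

1


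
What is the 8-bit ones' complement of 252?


252 ^ 255 = 3

3


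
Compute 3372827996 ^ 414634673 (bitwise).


0b11001001000010010100010101011100 ^ 0b11000101101101101001010110001 = 0b11010001101111111001011111101101 = 3518994413

3518994413


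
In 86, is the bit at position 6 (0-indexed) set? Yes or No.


0b1010110, bit 6 = 1. Yes

Yes


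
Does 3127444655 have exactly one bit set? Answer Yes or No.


0b10111010011010010000010010101111. Multiple bits set => No

No


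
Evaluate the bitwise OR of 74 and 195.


0b1001010 | 0b11000011 = 0b11001011 = 203

203


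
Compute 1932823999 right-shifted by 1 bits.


0b1110011001101001000110110111111 >> 1 = 0b111001100110100100011011011111 = 966411999

966411999


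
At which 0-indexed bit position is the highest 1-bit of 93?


0b1011101. Highest set bit at position 6

6


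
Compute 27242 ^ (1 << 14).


27242 ^ (1 << 14) = 27242 ^ 16384 = 10858

10858


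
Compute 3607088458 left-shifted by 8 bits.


0b11010110111111111100110101001010 << 8 = 0b1101011011111111110011010100101000000000 = 923414645248

923414645248


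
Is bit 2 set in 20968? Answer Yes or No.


0b101000111101000, bit 2 = 0. No

No


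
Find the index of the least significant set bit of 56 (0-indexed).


0b111000. Lowest set bit at position 3

3


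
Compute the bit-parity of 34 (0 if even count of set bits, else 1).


0b100010 has 2 ones => parity 0

0


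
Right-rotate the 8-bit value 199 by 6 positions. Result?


Rotate 0b11000111 right by 6 (8-bit) = 0b11111 = 31

31


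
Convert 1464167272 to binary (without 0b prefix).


1464167272 = 1010111010001010110101101101000 in binary

1010111010001010110101101101000


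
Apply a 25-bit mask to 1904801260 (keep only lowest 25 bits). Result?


1904801260 & 33554431 = 25753068

25753068


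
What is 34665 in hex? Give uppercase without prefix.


34665 = 8769 hex

8769


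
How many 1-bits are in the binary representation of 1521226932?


0b1011010101011000001010010110100 has 14 set bits

14


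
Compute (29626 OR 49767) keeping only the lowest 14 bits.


Step 1: 29626 | 49767 = 62463
Step 2: 62463 & 16383 = 13311

13311


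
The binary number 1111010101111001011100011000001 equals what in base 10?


1111010101111001011100011000001 in decimal = 2059188417

2059188417


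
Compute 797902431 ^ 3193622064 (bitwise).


0b101111100011110000011001011111 ^ 0b10111110010110101100111000110000 = 0b10010001110101011100100001101111 = 2446706799

2446706799


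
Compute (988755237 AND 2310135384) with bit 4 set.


Step 1: 988755237 & 2310135384 = 144774144
Step 2: 144774144 | (1 << 4) = 144774144 | 16 = 144774160

144774160


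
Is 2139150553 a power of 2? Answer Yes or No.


0b1111111100000001101100011011001. Multiple bits set => No

No


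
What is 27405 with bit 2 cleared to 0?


27405 & ~(1 << 2) = 27401

27401


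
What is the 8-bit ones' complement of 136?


136 ^ 255 = 119

119


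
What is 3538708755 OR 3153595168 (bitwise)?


0b11010010111011000110100100010011 | 0b10111011111110000000101100100000 = 0b11111011111111000110101100110011 = 4227623731

4227623731


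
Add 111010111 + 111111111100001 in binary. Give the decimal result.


111010111 + 111111111100001 = 1000000110111000 = 33208

33208


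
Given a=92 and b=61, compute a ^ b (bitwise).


92 ^ 61 = 97

97


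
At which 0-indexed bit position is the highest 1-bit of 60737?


0b1110110101000001. Highest set bit at position 15

15


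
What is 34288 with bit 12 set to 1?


34288 | (1 << 12) = 34288 | 4096 = 38384

38384


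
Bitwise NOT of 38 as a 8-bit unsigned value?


~0b100110 = 0b11011001 = 217 (8-bit unsigned)

217


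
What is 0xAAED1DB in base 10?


AAED1DB hex = 179229147 decimal

179229147


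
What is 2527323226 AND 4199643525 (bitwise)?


0b10010110101000111110010001011010 & 0b11111010010100010111100110000101 = 0b10010010000000010110000000000000 = 2449563648

2449563648


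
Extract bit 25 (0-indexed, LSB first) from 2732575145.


0b10100010110111111100100110101001, position 25 = 1

1


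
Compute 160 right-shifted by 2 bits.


0b10100000 >> 2 = 0b101000 = 40

40


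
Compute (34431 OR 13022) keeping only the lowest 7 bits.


Step 1: 34431 | 13022 = 46847
Step 2: 46847 & 127 = 127

127


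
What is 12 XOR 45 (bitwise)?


0b1100 ^ 0b101101 = 0b100001 = 33

33


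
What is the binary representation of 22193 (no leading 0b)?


22193 = 101011010110001 in binary

101011010110001


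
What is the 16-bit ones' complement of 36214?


36214 ^ 65535 = 29321

29321


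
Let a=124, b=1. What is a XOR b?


124 ^ 1 = 125

125


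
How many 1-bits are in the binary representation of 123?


0b1111011 has 6 set bits

6


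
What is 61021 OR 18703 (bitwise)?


0b1110111001011101 | 0b100100100001111 = 0b1110111101011111 = 61279

61279


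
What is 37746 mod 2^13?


37746 & 8191 = 4978

4978


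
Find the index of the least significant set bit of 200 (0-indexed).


0b11001000. Lowest set bit at position 3

3


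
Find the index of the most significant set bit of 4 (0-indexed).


0b100. Highest set bit at position 2

2


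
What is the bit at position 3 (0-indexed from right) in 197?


0b11000101, position 3 = 0

0


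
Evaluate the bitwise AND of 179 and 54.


0b10110011 & 0b110110 = 0b110010 = 50

50


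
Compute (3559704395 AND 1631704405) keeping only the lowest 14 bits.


Step 1: 3559704395 & 1631704405 = 1073792321
Step 2: 1073792321 & 16383 = 1345

1345


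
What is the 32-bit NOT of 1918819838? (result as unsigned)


~0b1110010010111101101110111111110 = 0b10001101101000010010001000000001 = 2376147457 (32-bit unsigned)

2376147457


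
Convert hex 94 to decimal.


94 hex = 148 decimal

148


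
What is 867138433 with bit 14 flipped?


867138433 ^ (1 << 14) = 867138433 ^ 16384 = 867122049

867122049


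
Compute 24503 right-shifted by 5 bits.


0b101111110110111 >> 5 = 0b1011111101 = 765

765


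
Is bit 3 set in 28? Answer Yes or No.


0b11100, bit 3 = 1. Yes

Yes


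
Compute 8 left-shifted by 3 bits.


0b1000 << 3 = 0b1000000 = 64

64


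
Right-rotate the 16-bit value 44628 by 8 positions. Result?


Rotate 0b1010111001010100 right by 8 (16-bit) = 0b101010010101110 = 21678

21678


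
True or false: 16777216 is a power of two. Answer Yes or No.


0b1000000000000000000000000. Only one bit set => Yes

Yes


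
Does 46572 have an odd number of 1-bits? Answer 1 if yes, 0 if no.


0b1011010111101100 has 10 ones => parity 0

0


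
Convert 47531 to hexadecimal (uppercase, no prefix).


47531 = B9AB hex

B9AB


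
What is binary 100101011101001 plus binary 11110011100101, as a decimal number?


100101011101001 + 11110011100101 = 1000011111001110 = 34766

34766


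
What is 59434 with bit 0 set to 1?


59434 | (1 << 0) = 59434 | 1 = 59435

59435


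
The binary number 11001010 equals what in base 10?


11001010 in decimal = 202

202


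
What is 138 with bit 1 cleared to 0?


138 & ~(1 << 1) = 136

136


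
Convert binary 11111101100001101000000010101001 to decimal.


11111101100001101000000010101001 in decimal = 4253450409

4253450409


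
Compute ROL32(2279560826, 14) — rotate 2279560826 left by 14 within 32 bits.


Rotate 0b10000111110111110101011001111010 left by 14 (32-bit) = 0b11010101100111101010000111110111 = 3583943159

3583943159


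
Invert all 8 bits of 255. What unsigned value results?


255 ^ 255 = 0

0


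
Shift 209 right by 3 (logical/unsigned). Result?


0b11010001 >> 3 = 0b11010 = 26

26


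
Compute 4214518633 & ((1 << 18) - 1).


4214518633 & 262143 = 29545

29545


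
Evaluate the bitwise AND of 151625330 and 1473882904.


0b1001000010011001111001110010 & 0b1010111110110011010101100011000 = 0b1000010011000101000010000 = 17402384

17402384


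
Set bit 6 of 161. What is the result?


161 | (1 << 6) = 161 | 64 = 225

225


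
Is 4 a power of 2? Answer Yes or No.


0b100. Only one bit set => Yes

Yes


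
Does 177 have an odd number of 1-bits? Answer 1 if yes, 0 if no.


0b10110001 has 4 ones => parity 0

0


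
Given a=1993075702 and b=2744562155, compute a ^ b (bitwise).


1993075702 ^ 2744562155 = 3579664925

3579664925


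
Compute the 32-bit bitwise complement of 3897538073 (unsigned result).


~0b11101000010011111011011000011001 = 0b10111101100000100100111100110 = 397429222 (32-bit unsigned)

397429222


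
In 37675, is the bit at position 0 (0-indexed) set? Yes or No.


0b1001001100101011, bit 0 = 1. Yes

Yes


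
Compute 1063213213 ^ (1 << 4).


1063213213 ^ (1 << 4) = 1063213213 ^ 16 = 1063213197

1063213197


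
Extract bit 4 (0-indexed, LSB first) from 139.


0b10001011, position 4 = 0

0


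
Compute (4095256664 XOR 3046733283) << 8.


Step 1: 4095256664 ^ 3046733283 = 1099029947
Step 2: 1099029947 << 8 = 281351666432

281351666432


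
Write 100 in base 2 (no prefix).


100 = 1100100 in binary

1100100


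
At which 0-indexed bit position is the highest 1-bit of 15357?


0b11101111111101. Highest set bit at position 13

13


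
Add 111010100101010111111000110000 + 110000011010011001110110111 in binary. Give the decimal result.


111010100101010111111000110000 + 110000011010011001110110111 = 1000000101000101011000111100111 = 1084404199

1084404199


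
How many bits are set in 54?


0b110110 has 4 set bits

4


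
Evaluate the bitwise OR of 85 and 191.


0b1010101 | 0b10111111 = 0b11111111 = 255

255


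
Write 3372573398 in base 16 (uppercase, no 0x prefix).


3372573398 = C90562D6 hex

C90562D6


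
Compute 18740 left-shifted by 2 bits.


0b100100100110100 << 2 = 0b10010010011010000 = 74960

74960


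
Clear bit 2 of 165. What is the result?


165 & ~(1 << 2) = 161

161


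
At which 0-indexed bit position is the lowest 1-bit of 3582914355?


0b11010101100011101110111100110011. Lowest set bit at position 0

0


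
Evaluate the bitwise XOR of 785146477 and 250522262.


0b101110110011000110001001101101 ^ 0b1110111011101010101010010110 = 0b100000001000101100100011111011 = 539150587

539150587


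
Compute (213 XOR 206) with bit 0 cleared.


Step 1: 213 ^ 206 = 27
Step 2: 27 & ~(1 << 0) = 26

26


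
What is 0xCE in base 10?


CE hex = 206 decimal

206


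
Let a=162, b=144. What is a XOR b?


162 ^ 144 = 50

50


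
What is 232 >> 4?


0b11101000 >> 4 = 0b1110 = 14

14


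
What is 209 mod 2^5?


209 & 31 = 17

17


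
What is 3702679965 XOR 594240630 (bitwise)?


0b11011100101100100110100110011101 ^ 0b100011011010110110010001110110 = 0b11111111110110010000110111101011 = 4292414955

4292414955


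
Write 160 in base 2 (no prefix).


160 = 10100000 in binary

10100000


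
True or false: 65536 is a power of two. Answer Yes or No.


0b10000000000000000. Only one bit set => Yes

Yes


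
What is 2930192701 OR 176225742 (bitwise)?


0b10101110101001110011000100111101 | 0b1010100000001111110111001110 = 0b10101110101001111111110111111111 = 2930245119

2930245119


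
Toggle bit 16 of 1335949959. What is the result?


1335949959 ^ (1 << 16) = 1335949959 ^ 65536 = 1336015495

1336015495


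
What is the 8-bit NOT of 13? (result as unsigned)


~0b1101 = 0b11110010 = 242 (8-bit unsigned)

242


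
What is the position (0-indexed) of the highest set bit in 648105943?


0b100110101000010100111111010111. Highest set bit at position 29

29


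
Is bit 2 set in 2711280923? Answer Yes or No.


0b10100001100110101101110100011011, bit 2 = 0. No

No


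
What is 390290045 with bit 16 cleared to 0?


390290045 & ~(1 << 16) = 390224509

390224509


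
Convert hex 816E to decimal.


816E hex = 33134 decimal

33134


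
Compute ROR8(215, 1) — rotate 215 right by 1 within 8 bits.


Rotate 0b11010111 right by 1 (8-bit) = 0b11101011 = 235

235


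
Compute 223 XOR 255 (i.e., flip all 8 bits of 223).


223 ^ 255 = 32

32


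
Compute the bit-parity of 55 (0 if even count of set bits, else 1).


0b110111 has 5 ones => parity 1

1


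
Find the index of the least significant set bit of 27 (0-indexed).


0b11011. Lowest set bit at position 0

0


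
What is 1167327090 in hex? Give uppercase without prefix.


1167327090 = 4593FF72 hex

4593FF72


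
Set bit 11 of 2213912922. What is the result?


2213912922 | (1 << 11) = 2213912922 | 2048 = 2213914970

2213914970


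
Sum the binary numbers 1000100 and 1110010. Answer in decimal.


1000100 + 1110010 = 10110110 = 182

182


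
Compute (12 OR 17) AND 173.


Step 1: 12 | 17 = 29
Step 2: 29 & 173 = 13

13


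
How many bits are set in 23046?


0b101101000000110 has 6 set bits

6


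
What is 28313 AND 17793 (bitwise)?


0b110111010011001 & 0b100010110000001 = 0b100010010000001 = 17537

17537


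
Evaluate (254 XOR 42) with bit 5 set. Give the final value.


Step 1: 254 ^ 42 = 212
Step 2: 212 | (1 << 5) = 212 | 32 = 244

244


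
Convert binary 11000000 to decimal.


11000000 in decimal = 192

192


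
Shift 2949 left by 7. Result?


0b101110000101 << 7 = 0b1011100001010000000 = 377472

377472


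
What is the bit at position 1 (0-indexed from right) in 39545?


0b1001101001111001, position 1 = 0

0


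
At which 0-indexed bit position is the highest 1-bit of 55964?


0b1101101010011100. Highest set bit at position 15

15


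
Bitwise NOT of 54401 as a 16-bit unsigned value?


~0b1101010010000001 = 0b10101101111110 = 11134 (16-bit unsigned)

11134


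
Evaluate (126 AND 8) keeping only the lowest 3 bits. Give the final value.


Step 1: 126 & 8 = 8
Step 2: 8 & 7 = 0

0


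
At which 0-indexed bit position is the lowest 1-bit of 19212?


0b100101100001100. Lowest set bit at position 2

2


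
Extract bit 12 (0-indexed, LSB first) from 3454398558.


0b11001101111001011111000001011110, position 12 = 1

1


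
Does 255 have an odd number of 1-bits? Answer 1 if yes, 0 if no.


0b11111111 has 8 ones => parity 0

0


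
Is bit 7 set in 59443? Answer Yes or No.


0b1110100000110011, bit 7 = 0. No

No


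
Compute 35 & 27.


0b100011 & 0b11011 = 0b11 = 3

3


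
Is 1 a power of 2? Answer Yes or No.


0b1. Only one bit set => Yes

Yes


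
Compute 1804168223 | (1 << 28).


1804168223 | (1 << 28) = 1804168223 | 268435456 = 2072603679

2072603679


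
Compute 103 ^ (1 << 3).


103 ^ (1 << 3) = 103 ^ 8 = 111

111


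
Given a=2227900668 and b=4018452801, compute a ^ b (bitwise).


2227900668 ^ 4018452801 = 1800382909

1800382909


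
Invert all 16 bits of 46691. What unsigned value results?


46691 ^ 65535 = 18844

18844


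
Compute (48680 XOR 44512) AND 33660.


Step 1: 48680 ^ 44512 = 5064
Step 2: 5064 & 33660 = 840

840


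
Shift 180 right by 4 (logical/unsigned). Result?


0b10110100 >> 4 = 0b1011 = 11

11


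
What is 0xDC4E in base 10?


DC4E hex = 56398 decimal

56398


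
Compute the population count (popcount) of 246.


0b11110110 has 6 set bits

6


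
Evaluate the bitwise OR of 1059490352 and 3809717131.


0b111111001001101000101000110000 | 0b11100011000100111010101110001011 = 0b11111111001101111010101110111011 = 4281838523

4281838523


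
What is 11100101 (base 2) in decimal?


11100101 in decimal = 229

229


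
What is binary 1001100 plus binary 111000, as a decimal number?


1001100 + 111000 = 10000100 = 132

132


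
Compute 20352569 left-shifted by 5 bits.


0b1001101101000111000111001 << 5 = 0b100110110100011100011100100000 = 651282208

651282208


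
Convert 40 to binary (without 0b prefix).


40 = 101000 in binary

101000


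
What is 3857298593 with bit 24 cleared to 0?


3857298593 & ~(1 << 24) = 3840521377

3840521377


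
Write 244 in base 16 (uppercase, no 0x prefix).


244 = F4 hex

F4


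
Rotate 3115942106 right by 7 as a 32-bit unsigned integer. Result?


Rotate 0b10111001101110011000000011011010 right by 7 (32-bit) = 0b10110101011100110111001100000001 = 3044242177

3044242177


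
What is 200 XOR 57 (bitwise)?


0b11001000 ^ 0b111001 = 0b11110001 = 241

241


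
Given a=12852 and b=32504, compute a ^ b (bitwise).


12852 ^ 32504 = 19660

19660


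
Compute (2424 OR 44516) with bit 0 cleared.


Step 1: 2424 | 44516 = 44540
Step 2: 44540 & ~(1 << 0) = 44540

44540


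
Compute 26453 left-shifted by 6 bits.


0b110011101010101 << 6 = 0b110011101010101000000 = 1692992

1692992


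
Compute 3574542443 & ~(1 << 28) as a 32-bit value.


3574542443 & ~(1 << 28) = 3306106987

3306106987


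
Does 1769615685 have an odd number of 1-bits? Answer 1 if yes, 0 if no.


0b1101001011110100011000101000101 has 15 ones => parity 1

1


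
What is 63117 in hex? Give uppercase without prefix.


63117 = F68D hex

F68D


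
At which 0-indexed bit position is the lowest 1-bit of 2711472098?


0b10100001100111011100011111100010. Lowest set bit at position 1

1


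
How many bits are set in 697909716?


0b101001100110010100000111010100 has 13 set bits

13


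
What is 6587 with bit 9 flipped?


6587 ^ (1 << 9) = 6587 ^ 512 = 7099

7099


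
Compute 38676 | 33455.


0b1001011100010100 | 0b1000001010101111 = 0b1001011110111111 = 38847

38847


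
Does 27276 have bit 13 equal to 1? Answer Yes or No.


0b110101010001100, bit 13 = 1. Yes

Yes


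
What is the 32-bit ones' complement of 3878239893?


3878239893 ^ 4294967295 = 416727402

416727402


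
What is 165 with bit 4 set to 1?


165 | (1 << 4) = 165 | 16 = 181

181


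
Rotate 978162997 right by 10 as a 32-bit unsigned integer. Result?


Rotate 0b111010010011011001010100110101 right by 10 (32-bit) = 0b1001101010011101001001101100101 = 1296995173

1296995173


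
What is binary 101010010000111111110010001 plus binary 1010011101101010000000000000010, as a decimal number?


101010010000111111110010001 + 1010011101101010000000000000010 = 1011000111111010111111110010011 = 1493008275

1493008275


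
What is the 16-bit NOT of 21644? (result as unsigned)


~0b101010010001100 = 0b1010101101110011 = 43891 (16-bit unsigned)

43891


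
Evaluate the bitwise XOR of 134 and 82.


0b10000110 ^ 0b1010010 = 0b11010100 = 212

212


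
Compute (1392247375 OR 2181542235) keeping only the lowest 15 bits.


Step 1: 1392247375 | 2181542235 = 3539972959
Step 2: 3539972959 & 32767 = 13151

13151


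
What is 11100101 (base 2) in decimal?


11100101 in decimal = 229

229


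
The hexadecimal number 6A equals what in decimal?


6A hex = 106 decimal

106


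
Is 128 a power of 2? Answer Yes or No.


0b10000000. Only one bit set => Yes

Yes


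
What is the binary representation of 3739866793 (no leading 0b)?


3739866793 = 11011110111010011101011010101001 in binary

11011110111010011101011010101001


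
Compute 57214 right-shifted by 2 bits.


0b1101111101111110 >> 2 = 0b11011111011111 = 14303

14303


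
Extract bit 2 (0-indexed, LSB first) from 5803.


0b1011010101011, position 2 = 0

0


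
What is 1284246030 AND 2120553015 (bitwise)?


0b1001100100011000000101000001110 & 0b1111110011001010001001000110111 = 0b1001100000001000000001000000110 = 1275331078

1275331078


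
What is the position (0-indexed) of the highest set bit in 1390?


0b10101101110. Highest set bit at position 10

10


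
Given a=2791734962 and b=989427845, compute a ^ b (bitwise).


2791734962 ^ 989427845 = 2627667511

2627667511


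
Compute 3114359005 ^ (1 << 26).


3114359005 ^ (1 << 26) = 3114359005 ^ 67108864 = 3181467869

3181467869


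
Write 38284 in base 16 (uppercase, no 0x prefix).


38284 = 958C hex

958C


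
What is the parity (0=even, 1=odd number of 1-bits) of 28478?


0b110111100111110 has 11 ones => parity 1

1


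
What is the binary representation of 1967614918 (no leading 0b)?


1967614918 = 1110101010001110110101111000110 in binary

1110101010001110110101111000110


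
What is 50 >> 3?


0b110010 >> 3 = 0b110 = 6

6


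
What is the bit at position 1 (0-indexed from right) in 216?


0b11011000, position 1 = 0

0


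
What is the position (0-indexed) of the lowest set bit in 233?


0b11101001. Lowest set bit at position 0

0


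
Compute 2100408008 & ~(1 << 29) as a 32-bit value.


2100408008 & ~(1 << 29) = 1563537096

1563537096


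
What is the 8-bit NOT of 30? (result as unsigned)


~0b11110 = 0b11100001 = 225 (8-bit unsigned)

225


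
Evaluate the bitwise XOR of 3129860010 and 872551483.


0b10111010100011011101111110101010 ^ 0b110100000000100001010000111011 = 0b10001110100011111100101110010001 = 2391788433

2391788433


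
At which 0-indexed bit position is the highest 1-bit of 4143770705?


0b11110110111111001110110001010001. Highest set bit at position 31

31


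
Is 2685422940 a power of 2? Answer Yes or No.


0b10100000000100000100110101011100. Multiple bits set => No

No


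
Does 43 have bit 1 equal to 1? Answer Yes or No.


0b101011, bit 1 = 1. Yes

Yes


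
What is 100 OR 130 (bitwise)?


0b1100100 | 0b10000010 = 0b11100110 = 230

230


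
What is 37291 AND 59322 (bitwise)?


0b1001000110101011 & 0b1110011110111010 = 0b1000000110101010 = 33194

33194


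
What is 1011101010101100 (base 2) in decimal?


1011101010101100 in decimal = 47788

47788


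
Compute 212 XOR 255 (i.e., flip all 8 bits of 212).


212 ^ 255 = 43

43


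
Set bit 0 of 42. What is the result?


42 | (1 << 0) = 42 | 1 = 43

43


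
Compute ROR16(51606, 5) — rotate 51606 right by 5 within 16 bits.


Rotate 0b1100100110010110 right by 5 (16-bit) = 0b1011011001001100 = 46668

46668


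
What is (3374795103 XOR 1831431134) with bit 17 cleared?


Step 1: 3374795103 ^ 1831431134 = 2752389761
Step 2: 2752389761 & ~(1 << 17) = 2752258689

2752258689


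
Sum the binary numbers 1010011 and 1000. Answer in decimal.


1010011 + 1000 = 1011011 = 91

91


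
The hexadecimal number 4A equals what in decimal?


4A hex = 74 decimal

74


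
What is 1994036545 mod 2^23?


1994036545 & 8388607 = 5936449

5936449


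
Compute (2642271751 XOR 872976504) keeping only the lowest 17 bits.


Step 1: 2642271751 ^ 872976504 = 2843037311
Step 2: 2843037311 & 131071 = 85631

85631


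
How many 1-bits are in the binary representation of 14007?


0b11011010110111 has 10 set bits

10


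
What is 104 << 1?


0b1101000 << 1 = 0b11010000 = 208

208


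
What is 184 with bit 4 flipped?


184 ^ (1 << 4) = 184 ^ 16 = 168

168


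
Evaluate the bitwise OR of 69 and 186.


0b1000101 | 0b10111010 = 0b11111111 = 255

255


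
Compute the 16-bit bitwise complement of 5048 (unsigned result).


~0b1001110111000 = 0b1110110001000111 = 60487 (16-bit unsigned)

60487


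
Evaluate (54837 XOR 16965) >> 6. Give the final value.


Step 1: 54837 ^ 16965 = 38000
Step 2: 38000 >> 6 = 593

593


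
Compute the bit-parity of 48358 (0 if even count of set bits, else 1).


0b1011110011100110 has 10 ones => parity 0

0


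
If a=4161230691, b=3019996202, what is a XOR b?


4161230691 ^ 3019996202 = 1275472713

1275472713


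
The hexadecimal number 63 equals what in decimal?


63 hex = 99 decimal

99


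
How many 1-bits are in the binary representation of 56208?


0b1101101110010000 has 8 set bits

8


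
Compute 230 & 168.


0b11100110 & 0b10101000 = 0b10100000 = 160

160


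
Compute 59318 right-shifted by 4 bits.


0b1110011110110110 >> 4 = 0b111001111011 = 3707

3707


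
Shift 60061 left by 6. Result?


0b1110101010011101 << 6 = 0b1110101010011101000000 = 3843904

3843904


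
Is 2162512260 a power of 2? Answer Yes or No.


0b10000000111001010101000110000100. Multiple bits set => No

No


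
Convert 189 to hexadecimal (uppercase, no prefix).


189 = BD hex

BD


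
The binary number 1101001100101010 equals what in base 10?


1101001100101010 in decimal = 54058

54058


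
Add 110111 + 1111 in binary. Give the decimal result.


110111 + 1111 = 1000110 = 70

70


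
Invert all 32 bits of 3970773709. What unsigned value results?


3970773709 ^ 4294967295 = 324193586

324193586


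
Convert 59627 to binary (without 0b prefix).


59627 = 1110100011101011 in binary

1110100011101011


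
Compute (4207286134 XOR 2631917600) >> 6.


Step 1: 4207286134 ^ 2631917600 = 1712977750
Step 2: 1712977750 >> 6 = 26765277

26765277


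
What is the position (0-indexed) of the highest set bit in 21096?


0b101001001101000. Highest set bit at position 14

14


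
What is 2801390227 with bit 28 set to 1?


2801390227 | (1 << 28) = 2801390227 | 268435456 = 3069825683

3069825683


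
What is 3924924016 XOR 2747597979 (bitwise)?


0b11101001111100011001011001110000 ^ 0b10100011110001010000010010011011 = 0b1001010001101001001001011101011 = 1244959467

1244959467


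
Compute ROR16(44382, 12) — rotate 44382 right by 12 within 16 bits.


Rotate 0b1010110101011110 right by 12 (16-bit) = 0b1101010111101010 = 54762

54762


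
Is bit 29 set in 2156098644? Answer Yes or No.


0b10000000100000110111010001010100, bit 29 = 0. No

No


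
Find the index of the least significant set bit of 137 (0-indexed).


0b10001001. Lowest set bit at position 0

0


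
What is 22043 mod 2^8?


22043 & 255 = 27

27


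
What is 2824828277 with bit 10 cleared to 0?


2824828277 & ~(1 << 10) = 2824827253

2824827253


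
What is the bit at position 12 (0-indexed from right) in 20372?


0b100111110010100, position 12 = 0

0


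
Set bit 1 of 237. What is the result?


237 | (1 << 1) = 237 | 2 = 239

239


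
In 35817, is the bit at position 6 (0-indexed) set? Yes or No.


0b1000101111101001, bit 6 = 1. Yes

Yes


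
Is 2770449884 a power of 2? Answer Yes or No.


0b10100101001000011011010111011100. Multiple bits set => No

No


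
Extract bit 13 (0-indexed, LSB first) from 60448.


0b1110110000100000, position 13 = 1

1


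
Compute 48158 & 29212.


0b1011110000011110 & 0b111001000011100 = 0b11000000011100 = 12316

12316


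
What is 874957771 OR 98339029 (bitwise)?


0b110100001001101100101111001011 | 0b101110111001000100011010101 = 0b110101111111101100101111011111 = 905890783

905890783


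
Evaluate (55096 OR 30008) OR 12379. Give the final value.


Step 1: 55096 | 30008 = 63288
Step 2: 63288 | 12379 = 63355

63355


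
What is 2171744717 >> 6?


0b10000001011100100011000111001101 >> 6 = 0b10000001011100100011000111 = 33933511

33933511


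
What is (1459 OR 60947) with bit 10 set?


Step 1: 1459 | 60947 = 61363
Step 2: 61363 | (1 << 10) = 61363 | 1024 = 61363

61363


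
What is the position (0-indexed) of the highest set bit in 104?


0b1101000. Highest set bit at position 6

6


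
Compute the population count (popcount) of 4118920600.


0b11110101100000011011110110011000 has 17 set bits

17


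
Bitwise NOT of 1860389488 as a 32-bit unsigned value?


~0b1101110111000110100101001110000 = 0b10010001000111001011010110001111 = 2434577807 (32-bit unsigned)

2434577807
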